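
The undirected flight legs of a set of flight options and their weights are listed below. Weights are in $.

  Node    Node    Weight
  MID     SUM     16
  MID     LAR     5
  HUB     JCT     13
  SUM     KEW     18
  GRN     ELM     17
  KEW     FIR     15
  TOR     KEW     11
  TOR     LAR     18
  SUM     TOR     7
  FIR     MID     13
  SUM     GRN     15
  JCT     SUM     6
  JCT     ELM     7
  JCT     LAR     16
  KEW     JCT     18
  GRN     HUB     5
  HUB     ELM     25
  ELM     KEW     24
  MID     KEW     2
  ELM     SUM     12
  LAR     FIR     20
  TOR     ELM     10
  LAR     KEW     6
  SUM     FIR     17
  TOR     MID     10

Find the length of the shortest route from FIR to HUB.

$36

Shortest distances from FIR:
FIR: 0
MID: 13  (via FIR)
KEW: 15  (via FIR)
SUM: 17  (via FIR)
LAR: 18  (via MID)
JCT: 23  (via SUM)
TOR: 23  (via MID)
ELM: 29  (via SUM)
GRN: 32  (via SUM)
HUB: 36  (via JCT)
Shortest route: FIR–SUM–JCT–HUB = $36.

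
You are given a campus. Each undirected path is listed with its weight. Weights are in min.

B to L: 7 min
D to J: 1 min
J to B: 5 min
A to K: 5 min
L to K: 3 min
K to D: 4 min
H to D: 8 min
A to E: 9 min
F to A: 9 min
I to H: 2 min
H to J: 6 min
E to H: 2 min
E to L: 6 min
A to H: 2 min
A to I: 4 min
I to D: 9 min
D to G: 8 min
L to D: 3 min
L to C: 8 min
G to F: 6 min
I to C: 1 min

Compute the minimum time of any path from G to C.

18 min

Settle nodes by increasing distance from G:
G: 0
F: 6  (via G)
D: 8  (via G)
J: 9  (via D)
L: 11  (via D)
K: 12  (via D)
B: 14  (via J)
A: 15  (via F)
H: 15  (via J)
E: 17  (via L)
I: 17  (via D)
C: 18  (via I)
Shortest route: G → D → I → C = 18 min.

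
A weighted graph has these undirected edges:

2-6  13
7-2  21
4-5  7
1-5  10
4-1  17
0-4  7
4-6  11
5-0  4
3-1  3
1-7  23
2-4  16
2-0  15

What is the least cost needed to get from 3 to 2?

Enumerating some paths:
3–1–5–0–2: 3+10+4+15 = 32
3–1–5–4–2: 3+10+7+16 = 36
The minimum is 32 via 3–1–5–0–2.

32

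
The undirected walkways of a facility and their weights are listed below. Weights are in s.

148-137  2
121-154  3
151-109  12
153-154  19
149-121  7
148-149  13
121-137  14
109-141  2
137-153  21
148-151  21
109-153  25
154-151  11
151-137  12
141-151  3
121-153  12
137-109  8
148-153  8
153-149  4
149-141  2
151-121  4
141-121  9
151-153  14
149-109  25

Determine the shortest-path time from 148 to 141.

Settle nodes by increasing distance from 148:
148: 0
137: 2  (via 148)
153: 8  (via 148)
109: 10  (via 137)
149: 12  (via 153)
141: 12  (via 109)
Shortest route: 148 → 137 → 109 → 141 = 12 s.

12 s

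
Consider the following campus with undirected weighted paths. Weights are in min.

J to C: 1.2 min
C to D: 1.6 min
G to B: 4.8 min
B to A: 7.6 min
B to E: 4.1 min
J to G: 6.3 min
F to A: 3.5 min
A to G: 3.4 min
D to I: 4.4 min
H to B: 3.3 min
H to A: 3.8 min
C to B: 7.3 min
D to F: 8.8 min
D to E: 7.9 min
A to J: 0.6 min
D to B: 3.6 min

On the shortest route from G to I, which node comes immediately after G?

Enumerating some paths:
G–A–J–C–D–I: 3.4+0.6+1.2+1.6+4.4 = 11.2
G–B–D–I: 4.8+3.6+4.4 = 12.8
Cheapest is G–A–J–C–D–I at 11.2 min.
So from G the first move is to A.

A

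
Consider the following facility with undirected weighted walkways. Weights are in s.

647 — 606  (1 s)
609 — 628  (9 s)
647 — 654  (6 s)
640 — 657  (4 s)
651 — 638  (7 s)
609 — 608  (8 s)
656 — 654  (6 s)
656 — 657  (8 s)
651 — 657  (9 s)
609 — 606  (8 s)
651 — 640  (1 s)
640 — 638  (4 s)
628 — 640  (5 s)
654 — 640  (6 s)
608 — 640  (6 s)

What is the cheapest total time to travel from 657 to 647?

Enumerating some paths:
657 → 651 → 640 → 654 → 647: 9+1+6+6 = 22
657 → 656 → 654 → 647: 8+6+6 = 20
657 → 640 → 654 → 647: 4+6+6 = 16
The minimum is 16 s via 657 → 640 → 654 → 647.

16 s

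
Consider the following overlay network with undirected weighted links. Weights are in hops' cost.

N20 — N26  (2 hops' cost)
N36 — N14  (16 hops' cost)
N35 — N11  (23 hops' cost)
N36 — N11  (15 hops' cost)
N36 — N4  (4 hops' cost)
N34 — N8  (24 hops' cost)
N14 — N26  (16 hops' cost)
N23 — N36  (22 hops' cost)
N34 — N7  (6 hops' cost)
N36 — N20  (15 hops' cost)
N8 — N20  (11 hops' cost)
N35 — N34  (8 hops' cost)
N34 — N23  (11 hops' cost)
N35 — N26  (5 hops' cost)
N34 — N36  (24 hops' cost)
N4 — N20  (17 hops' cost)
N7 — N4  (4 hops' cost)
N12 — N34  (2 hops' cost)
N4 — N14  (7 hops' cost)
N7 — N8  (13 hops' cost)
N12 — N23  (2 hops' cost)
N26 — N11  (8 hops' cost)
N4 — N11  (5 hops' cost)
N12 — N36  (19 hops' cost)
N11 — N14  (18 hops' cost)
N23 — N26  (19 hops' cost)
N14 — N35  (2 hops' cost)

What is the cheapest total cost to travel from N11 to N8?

Settle nodes by increasing distance from N11:
N11: 0
N4: 5  (via N11)
N26: 8  (via N11)
N7: 9  (via N4)
N36: 9  (via N4)
N20: 10  (via N26)
N14: 12  (via N4)
N35: 13  (via N26)
N34: 15  (via N7)
N12: 17  (via N34)
N23: 19  (via N12)
N8: 21  (via N20)
Shortest route: N11 → N26 → N20 → N8 = 21 hops' cost.

21 hops' cost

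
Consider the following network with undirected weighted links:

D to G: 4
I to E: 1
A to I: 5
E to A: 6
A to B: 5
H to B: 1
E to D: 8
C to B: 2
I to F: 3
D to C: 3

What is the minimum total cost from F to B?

Running Dijkstra from F:
F: 0
I: 3  (via F)
E: 4  (via I)
A: 8  (via I)
D: 12  (via E)
B: 13  (via A)
Shortest route: F–I–A–B = 13.

13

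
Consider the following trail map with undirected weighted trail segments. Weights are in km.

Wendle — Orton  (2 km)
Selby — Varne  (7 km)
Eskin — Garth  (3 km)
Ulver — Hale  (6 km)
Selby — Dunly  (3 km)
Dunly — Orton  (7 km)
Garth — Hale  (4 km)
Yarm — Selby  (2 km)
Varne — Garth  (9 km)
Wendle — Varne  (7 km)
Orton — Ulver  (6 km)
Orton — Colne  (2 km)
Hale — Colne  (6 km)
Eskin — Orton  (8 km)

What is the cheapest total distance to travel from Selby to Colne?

12 km

Compare a few routes:
Selby - Dunly - Orton - Colne: 3+7+2 = 12
Selby - Varne - Wendle - Orton - Colne: 7+7+2+2 = 18
Selby - Varne - Garth - Hale - Colne: 7+9+4+6 = 26
Cheapest is Selby - Dunly - Orton - Colne at 12 km.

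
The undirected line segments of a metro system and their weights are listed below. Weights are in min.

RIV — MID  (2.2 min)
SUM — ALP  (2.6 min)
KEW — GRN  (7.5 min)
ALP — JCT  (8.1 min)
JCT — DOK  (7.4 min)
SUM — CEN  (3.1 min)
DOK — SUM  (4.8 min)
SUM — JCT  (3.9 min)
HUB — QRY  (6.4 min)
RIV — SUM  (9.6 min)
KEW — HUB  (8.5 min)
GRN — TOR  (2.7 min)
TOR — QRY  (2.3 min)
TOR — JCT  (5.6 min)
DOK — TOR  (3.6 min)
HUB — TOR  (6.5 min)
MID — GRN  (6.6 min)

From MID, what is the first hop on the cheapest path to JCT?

Enumerating some paths:
MID–GRN–TOR–DOK–JCT: 6.6+2.7+3.6+7.4 = 20.3
MID–RIV–SUM–JCT: 2.2+9.6+3.9 = 15.7
MID–GRN–TOR–JCT: 6.6+2.7+5.6 = 14.9
Cheapest is MID–GRN–TOR–JCT at 14.9 min.
So from MID the first move is to GRN.

GRN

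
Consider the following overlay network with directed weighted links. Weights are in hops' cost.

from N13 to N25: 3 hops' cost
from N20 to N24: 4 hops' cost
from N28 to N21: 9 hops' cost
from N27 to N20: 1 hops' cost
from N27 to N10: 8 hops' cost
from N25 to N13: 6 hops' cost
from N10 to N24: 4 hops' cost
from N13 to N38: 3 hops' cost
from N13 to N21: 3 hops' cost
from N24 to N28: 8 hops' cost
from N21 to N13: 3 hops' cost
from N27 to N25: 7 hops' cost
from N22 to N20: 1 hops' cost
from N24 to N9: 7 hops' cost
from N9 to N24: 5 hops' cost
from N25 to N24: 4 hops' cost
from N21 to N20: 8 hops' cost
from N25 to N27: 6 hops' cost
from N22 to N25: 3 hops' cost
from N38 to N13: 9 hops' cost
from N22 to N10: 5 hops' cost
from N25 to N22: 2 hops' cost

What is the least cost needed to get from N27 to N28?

Settle nodes by increasing distance from N27:
N27: 0
N20: 1  (via N27)
N24: 5  (via N20)
N25: 7  (via N27)
N10: 8  (via N27)
N22: 9  (via N25)
N9: 12  (via N24)
N28: 13  (via N24)
Shortest route: N27–N20–N24–N28 = 13 hops' cost.

13 hops' cost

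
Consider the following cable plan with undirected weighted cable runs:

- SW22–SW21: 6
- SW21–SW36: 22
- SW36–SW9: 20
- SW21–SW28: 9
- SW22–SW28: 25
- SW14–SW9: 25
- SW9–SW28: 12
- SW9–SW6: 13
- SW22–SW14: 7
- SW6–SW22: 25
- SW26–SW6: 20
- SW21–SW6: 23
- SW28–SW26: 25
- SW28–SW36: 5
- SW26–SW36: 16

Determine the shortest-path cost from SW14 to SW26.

43

Compare a few routes:
SW14 → SW22 → SW21 → SW28 → SW26: 7+6+9+25 = 47
SW14 → SW22 → SW21 → SW28 → SW36 → SW26: 7+6+9+5+16 = 43
Cheapest is SW14 → SW22 → SW21 → SW28 → SW36 → SW26 at 43.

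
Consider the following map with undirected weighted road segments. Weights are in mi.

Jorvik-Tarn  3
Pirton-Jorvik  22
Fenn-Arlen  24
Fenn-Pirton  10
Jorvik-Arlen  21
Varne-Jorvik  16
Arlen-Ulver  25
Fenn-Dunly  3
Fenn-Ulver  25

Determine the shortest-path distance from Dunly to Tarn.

38 mi

Candidate routes:
Dunly → Fenn → Arlen → Jorvik → Tarn: 3+24+21+3 = 51
Dunly → Fenn → Pirton → Jorvik → Tarn: 3+10+22+3 = 38
Cheapest is Dunly → Fenn → Pirton → Jorvik → Tarn at 38 mi.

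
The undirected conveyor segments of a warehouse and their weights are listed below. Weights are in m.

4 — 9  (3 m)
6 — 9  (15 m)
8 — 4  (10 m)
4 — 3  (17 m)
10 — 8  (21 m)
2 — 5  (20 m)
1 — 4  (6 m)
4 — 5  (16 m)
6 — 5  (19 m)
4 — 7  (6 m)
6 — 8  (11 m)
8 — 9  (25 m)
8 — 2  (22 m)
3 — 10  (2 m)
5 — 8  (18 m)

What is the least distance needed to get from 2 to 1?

38 m

Settle nodes by increasing distance from 2:
2: 0
5: 20  (via 2)
8: 22  (via 2)
4: 32  (via 8)
6: 33  (via 8)
9: 35  (via 4)
1: 38  (via 4)
Shortest route: 2–8–4–1 = 38 m.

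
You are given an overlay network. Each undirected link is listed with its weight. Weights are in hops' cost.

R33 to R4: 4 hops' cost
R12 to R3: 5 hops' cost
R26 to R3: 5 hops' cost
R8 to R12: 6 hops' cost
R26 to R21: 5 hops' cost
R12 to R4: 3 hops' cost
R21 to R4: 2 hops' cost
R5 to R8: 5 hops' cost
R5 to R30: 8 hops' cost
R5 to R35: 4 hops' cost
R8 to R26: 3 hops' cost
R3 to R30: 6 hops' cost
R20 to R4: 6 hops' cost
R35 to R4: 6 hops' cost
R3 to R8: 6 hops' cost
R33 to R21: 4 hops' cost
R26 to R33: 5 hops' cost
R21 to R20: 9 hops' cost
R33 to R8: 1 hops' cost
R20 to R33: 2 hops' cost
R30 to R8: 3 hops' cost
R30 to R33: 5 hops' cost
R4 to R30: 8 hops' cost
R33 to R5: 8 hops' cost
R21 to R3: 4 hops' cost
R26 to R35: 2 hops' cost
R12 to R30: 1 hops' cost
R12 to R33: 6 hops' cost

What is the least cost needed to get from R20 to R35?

8 hops' cost

Enumerating some paths:
R20–R33–R8–R26–R35: 2+1+3+2 = 8
R20–R33–R26–R35: 2+5+2 = 9
The minimum is 8 hops' cost via R20–R33–R8–R26–R35.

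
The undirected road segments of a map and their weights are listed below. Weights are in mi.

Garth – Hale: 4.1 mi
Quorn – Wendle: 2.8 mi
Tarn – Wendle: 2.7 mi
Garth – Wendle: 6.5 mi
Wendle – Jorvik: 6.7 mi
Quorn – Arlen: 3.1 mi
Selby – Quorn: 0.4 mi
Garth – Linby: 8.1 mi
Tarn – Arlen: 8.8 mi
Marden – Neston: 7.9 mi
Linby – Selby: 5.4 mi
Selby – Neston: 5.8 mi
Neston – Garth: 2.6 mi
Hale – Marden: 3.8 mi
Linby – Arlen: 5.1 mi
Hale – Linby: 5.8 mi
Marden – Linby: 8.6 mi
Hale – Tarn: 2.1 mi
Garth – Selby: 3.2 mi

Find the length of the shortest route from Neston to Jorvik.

Enumerating some paths:
Neston - Garth - Wendle - Jorvik: 2.6+6.5+6.7 = 15.8
Neston - Selby - Quorn - Wendle - Jorvik: 5.8+0.4+2.8+6.7 = 15.7
The minimum is 15.7 mi via Neston - Selby - Quorn - Wendle - Jorvik.

15.7 mi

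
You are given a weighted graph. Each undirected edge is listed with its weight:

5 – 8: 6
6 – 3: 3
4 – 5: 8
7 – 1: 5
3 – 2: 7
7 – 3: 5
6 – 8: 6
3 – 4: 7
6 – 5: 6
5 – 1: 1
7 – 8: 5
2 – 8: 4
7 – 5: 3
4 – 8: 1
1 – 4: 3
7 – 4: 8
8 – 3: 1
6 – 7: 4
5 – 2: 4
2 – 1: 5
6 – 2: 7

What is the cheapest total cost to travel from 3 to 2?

Shortest distances from 3:
3: 0
8: 1  (via 3)
4: 2  (via 8)
6: 3  (via 3)
1: 5  (via 4)
2: 5  (via 8)
Shortest route: 3–8–2 = 5.

5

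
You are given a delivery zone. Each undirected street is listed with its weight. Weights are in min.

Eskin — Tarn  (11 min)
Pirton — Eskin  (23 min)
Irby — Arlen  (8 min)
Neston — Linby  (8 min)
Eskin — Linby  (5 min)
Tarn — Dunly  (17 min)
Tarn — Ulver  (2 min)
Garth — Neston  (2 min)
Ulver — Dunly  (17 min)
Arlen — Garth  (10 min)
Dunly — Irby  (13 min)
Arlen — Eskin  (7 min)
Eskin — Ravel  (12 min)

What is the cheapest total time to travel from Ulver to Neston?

26 min

Compare a few routes:
Ulver–Tarn–Eskin–Linby–Neston: 2+11+5+8 = 26
Ulver–Dunly–Irby–Arlen–Garth–Neston: 17+13+8+10+2 = 50
Ulver–Tarn–Dunly–Irby–Arlen–Garth–Neston: 2+17+13+8+10+2 = 52
Ulver–Tarn–Eskin–Arlen–Garth–Neston: 2+11+7+10+2 = 32
Cheapest is Ulver–Tarn–Eskin–Linby–Neston at 26 min.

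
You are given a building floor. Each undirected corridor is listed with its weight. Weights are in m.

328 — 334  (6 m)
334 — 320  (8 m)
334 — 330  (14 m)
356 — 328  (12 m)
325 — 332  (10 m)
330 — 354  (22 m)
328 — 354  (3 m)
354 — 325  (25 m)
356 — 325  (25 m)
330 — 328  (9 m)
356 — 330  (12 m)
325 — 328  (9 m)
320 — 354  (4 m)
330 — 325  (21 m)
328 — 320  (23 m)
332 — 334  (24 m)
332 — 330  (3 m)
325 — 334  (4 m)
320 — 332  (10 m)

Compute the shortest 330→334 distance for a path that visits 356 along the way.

30 m

Best 330 to 356: 330–356 costing 12
Shortest 356→334: 356–328–334 = 18
Total via 356: 12 + 18 = 30 m.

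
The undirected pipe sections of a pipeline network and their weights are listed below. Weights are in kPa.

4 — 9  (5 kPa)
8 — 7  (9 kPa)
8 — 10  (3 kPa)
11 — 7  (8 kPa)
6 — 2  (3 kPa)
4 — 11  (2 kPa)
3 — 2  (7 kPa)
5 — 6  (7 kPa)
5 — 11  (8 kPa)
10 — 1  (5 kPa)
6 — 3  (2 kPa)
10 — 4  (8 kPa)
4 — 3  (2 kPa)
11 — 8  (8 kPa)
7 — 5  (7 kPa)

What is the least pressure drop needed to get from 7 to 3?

Settle nodes by increasing distance from 7:
7: 0
5: 7  (via 7)
11: 8  (via 7)
8: 9  (via 7)
4: 10  (via 11)
3: 12  (via 4)
Shortest route: 7 → 11 → 4 → 3 = 12 kPa.

12 kPa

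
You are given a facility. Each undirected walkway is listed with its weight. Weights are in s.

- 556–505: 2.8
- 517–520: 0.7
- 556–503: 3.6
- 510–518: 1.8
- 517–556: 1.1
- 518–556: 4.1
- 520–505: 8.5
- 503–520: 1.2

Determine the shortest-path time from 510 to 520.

Settle nodes by increasing distance from 510:
510: 0
518: 1.8  (via 510)
556: 5.9  (via 518)
517: 7  (via 556)
520: 7.7  (via 517)
Shortest route: 510–518–556–517–520 = 7.7 s.

7.7 s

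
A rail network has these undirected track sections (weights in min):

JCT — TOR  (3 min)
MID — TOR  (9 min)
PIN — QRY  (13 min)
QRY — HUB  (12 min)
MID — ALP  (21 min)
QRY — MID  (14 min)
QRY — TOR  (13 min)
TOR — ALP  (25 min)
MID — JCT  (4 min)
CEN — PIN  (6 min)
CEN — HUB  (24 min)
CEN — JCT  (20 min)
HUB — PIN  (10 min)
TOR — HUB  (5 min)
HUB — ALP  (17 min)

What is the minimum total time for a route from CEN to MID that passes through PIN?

28 min

Best CEN to PIN: CEN → PIN costing 6
Best PIN to MID: PIN → HUB → TOR → JCT → MID costing 22
Total via PIN: 6 + 22 = 28 min.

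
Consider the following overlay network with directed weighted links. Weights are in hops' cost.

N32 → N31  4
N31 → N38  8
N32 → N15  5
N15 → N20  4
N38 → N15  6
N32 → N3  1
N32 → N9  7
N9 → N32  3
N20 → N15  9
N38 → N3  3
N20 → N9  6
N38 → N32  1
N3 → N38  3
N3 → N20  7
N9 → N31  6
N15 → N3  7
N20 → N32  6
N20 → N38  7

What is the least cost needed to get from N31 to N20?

17 hops' cost

Candidate routes:
N31 → N38 → N15 → N20: 8+6+4 = 18
N31 → N38 → N32 → N3 → N20: 8+1+1+7 = 17
N31 → N38 → N3 → N20: 8+3+7 = 18
Cheapest is N31 → N38 → N32 → N3 → N20 at 17 hops' cost.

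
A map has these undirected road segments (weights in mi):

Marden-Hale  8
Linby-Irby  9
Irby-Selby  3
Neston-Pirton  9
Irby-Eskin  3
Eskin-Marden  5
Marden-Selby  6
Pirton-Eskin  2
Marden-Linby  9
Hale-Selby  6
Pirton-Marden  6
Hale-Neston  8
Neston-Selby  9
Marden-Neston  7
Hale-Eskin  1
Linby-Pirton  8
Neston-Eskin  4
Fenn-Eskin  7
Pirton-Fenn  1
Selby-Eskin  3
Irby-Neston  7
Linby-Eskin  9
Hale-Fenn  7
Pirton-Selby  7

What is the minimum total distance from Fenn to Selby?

Running Dijkstra from Fenn:
Fenn: 0
Pirton: 1  (via Fenn)
Eskin: 3  (via Pirton)
Hale: 4  (via Eskin)
Irby: 6  (via Eskin)
Selby: 6  (via Eskin)
Shortest route: Fenn–Pirton–Eskin–Selby = 6 mi.

6 mi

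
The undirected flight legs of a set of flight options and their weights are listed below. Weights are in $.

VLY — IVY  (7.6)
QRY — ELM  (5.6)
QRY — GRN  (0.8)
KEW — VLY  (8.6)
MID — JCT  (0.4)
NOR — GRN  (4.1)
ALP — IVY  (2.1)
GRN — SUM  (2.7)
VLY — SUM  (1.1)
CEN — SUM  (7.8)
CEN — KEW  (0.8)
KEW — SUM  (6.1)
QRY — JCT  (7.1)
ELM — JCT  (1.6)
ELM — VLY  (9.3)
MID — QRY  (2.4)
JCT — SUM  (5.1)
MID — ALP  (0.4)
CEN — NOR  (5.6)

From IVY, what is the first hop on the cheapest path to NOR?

Enumerating some paths:
IVY - ALP - MID - JCT - SUM - GRN - NOR: 2.1+0.4+0.4+5.1+2.7+4.1 = 14.8
IVY - ALP - MID - JCT - QRY - GRN - NOR: 2.1+0.4+0.4+7.1+0.8+4.1 = 14.9
IVY - ALP - MID - JCT - ELM - QRY - GRN - NOR: 2.1+0.4+0.4+1.6+5.6+0.8+4.1 = 15
IVY - ALP - MID - QRY - GRN - NOR: 2.1+0.4+2.4+0.8+4.1 = 9.8
Cheapest is IVY - ALP - MID - QRY - GRN - NOR at $9.8.
So from IVY the first move is to ALP.

ALP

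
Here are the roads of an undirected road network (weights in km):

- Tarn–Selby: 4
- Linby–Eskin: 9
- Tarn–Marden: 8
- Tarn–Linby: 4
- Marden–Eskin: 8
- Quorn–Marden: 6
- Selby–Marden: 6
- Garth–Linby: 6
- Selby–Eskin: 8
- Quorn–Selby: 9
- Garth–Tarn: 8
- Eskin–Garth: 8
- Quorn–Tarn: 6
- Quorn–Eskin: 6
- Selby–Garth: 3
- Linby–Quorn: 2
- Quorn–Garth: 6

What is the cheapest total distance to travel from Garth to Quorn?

Shortest distances from Garth:
Garth: 0
Selby: 3  (via Garth)
Linby: 6  (via Garth)
Quorn: 6  (via Garth)
Shortest route: Garth–Quorn = 6 km.

6 km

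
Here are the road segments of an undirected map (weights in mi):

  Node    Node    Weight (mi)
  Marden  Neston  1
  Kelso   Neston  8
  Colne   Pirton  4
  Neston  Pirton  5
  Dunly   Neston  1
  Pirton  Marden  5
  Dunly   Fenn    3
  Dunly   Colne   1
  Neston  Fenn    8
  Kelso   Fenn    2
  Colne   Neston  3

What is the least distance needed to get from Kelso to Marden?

7 mi

Settle nodes by increasing distance from Kelso:
Kelso: 0
Fenn: 2  (via Kelso)
Dunly: 5  (via Fenn)
Colne: 6  (via Dunly)
Neston: 6  (via Dunly)
Marden: 7  (via Neston)
Shortest route: Kelso–Fenn–Dunly–Neston–Marden = 7 mi.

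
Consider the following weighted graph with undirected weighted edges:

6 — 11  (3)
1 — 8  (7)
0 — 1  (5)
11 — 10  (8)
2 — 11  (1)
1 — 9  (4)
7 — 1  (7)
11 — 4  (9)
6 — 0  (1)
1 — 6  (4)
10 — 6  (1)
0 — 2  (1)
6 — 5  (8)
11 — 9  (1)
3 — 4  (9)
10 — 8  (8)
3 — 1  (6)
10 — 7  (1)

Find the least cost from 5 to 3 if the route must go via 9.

Best 5 to 9: 5 → 6 → 11 → 9 costing 12
Best 9 to 3: 9 → 1 → 3 costing 10
Total via 9: 12 + 10 = 22.

22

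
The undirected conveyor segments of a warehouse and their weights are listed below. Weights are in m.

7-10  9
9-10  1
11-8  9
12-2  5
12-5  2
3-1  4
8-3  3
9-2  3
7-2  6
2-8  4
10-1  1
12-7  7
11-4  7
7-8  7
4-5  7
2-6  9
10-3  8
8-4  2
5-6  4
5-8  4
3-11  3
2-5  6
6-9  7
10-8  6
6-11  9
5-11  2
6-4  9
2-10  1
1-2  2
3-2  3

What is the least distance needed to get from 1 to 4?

8 m

Compare a few routes:
1 - 3 - 8 - 4: 4+3+2 = 9
1 - 2 - 8 - 4: 2+4+2 = 8
The minimum is 8 m via 1 - 2 - 8 - 4.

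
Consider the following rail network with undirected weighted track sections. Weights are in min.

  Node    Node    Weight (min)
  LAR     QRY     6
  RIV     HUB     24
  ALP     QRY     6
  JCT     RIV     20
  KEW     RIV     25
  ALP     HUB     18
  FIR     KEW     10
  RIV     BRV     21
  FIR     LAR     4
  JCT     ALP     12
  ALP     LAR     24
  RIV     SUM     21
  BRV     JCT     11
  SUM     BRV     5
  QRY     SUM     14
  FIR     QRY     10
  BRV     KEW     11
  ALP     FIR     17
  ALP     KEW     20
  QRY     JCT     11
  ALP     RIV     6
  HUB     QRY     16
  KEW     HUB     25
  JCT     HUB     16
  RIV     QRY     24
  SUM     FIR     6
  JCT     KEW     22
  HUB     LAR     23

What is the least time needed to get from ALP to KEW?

20 min

Running Dijkstra from ALP:
ALP: 0
RIV: 6  (via ALP)
QRY: 6  (via ALP)
LAR: 12  (via QRY)
JCT: 12  (via ALP)
FIR: 16  (via QRY)
HUB: 18  (via ALP)
SUM: 20  (via QRY)
KEW: 20  (via ALP)
Shortest route: ALP–KEW = 20 min.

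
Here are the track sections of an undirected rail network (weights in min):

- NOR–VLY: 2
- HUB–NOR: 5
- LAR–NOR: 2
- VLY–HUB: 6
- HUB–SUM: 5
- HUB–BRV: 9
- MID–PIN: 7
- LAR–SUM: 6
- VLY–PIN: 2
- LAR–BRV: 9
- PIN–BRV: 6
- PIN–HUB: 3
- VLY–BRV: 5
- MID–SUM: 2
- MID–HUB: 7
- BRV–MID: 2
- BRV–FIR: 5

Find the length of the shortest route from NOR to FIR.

12 min

Enumerating some paths:
NOR → LAR → SUM → MID → BRV → FIR: 2+6+2+2+5 = 17
NOR → LAR → BRV → FIR: 2+9+5 = 16
NOR → VLY → PIN → BRV → FIR: 2+2+6+5 = 15
NOR → VLY → BRV → FIR: 2+5+5 = 12
The minimum is 12 min via NOR → VLY → BRV → FIR.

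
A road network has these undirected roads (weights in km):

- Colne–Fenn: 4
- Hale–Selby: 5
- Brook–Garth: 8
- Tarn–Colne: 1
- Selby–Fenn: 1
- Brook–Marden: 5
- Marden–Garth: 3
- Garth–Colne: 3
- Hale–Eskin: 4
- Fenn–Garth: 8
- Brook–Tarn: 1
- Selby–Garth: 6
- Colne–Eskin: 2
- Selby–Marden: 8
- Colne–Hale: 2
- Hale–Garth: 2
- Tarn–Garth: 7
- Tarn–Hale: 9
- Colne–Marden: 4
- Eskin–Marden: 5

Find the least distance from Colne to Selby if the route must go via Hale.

Shortest Colne→Hale: Colne → Hale = 2
Shortest Hale→Selby: Hale → Selby = 5
Total via Hale: 2 + 5 = 7 km.

7 km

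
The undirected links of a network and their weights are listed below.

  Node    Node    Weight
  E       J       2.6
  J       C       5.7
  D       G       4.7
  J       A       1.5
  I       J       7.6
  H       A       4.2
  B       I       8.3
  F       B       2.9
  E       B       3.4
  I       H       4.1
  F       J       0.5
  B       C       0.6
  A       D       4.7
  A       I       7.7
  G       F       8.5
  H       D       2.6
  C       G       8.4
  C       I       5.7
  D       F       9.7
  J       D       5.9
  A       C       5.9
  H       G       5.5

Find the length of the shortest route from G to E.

Running Dijkstra from G:
G: 0
D: 4.7  (via G)
H: 5.5  (via G)
C: 8.4  (via G)
F: 8.5  (via G)
B: 9  (via C)
J: 9  (via F)
A: 9.4  (via D)
I: 9.6  (via H)
E: 11.6  (via J)
Shortest route: G → F → J → E = 11.6.

11.6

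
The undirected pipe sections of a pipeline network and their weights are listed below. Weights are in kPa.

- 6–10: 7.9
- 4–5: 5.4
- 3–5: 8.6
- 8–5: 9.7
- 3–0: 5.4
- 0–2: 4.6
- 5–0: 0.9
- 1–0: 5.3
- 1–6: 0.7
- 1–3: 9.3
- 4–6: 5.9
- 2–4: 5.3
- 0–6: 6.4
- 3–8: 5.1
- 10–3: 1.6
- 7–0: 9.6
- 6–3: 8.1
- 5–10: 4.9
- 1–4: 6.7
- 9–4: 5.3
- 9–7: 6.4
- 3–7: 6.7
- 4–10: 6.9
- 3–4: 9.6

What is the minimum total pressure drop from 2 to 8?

Candidate routes:
2 → 0 → 5 → 8: 4.6+0.9+9.7 = 15.2
2 → 0 → 3 → 8: 4.6+5.4+5.1 = 15.1
Cheapest is 2 → 0 → 3 → 8 at 15.1 kPa.

15.1 kPa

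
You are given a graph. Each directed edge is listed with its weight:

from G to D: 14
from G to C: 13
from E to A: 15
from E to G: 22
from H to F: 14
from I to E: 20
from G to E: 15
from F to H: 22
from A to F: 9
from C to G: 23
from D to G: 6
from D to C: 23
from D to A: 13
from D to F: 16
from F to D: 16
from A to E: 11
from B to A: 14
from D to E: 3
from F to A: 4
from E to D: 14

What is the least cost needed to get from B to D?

Compare a few routes:
B → A → F → D: 14+9+16 = 39
B → A → E → G → D: 14+11+22+14 = 61
The minimum is 39 via B → A → F → D.

39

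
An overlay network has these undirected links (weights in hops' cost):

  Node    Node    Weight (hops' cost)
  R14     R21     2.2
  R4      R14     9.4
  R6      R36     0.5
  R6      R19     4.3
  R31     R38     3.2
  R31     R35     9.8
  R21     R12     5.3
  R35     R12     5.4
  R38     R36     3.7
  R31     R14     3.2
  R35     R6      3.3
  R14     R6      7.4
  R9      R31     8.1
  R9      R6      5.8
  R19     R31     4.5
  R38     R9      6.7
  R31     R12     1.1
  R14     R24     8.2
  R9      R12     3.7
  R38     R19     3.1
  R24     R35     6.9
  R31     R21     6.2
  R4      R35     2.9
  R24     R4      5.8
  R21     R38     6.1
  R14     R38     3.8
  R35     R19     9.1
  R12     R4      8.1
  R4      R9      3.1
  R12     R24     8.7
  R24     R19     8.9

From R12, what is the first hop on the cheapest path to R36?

Compare a few routes:
R12 - R31 - R38 - R36: 1.1+3.2+3.7 = 8
R12 - R35 - R6 - R36: 5.4+3.3+0.5 = 9.2
R12 - R9 - R6 - R36: 3.7+5.8+0.5 = 10
The minimum is 8 hops' cost via R12 - R31 - R38 - R36.
So from R12 the first move is to R31.

R31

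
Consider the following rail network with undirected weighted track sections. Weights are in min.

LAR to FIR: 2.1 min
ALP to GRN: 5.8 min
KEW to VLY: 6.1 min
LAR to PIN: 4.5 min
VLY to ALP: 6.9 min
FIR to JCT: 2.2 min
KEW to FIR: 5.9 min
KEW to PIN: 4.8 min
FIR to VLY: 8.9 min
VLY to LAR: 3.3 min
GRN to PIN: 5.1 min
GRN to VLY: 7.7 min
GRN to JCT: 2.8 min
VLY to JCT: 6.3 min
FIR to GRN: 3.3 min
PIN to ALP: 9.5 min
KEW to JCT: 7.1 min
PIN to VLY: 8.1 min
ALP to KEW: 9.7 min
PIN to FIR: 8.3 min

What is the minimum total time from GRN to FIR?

3.3 min

Settle nodes by increasing distance from GRN:
GRN: 0
JCT: 2.8  (via GRN)
FIR: 3.3  (via GRN)
Shortest route: GRN → FIR = 3.3 min.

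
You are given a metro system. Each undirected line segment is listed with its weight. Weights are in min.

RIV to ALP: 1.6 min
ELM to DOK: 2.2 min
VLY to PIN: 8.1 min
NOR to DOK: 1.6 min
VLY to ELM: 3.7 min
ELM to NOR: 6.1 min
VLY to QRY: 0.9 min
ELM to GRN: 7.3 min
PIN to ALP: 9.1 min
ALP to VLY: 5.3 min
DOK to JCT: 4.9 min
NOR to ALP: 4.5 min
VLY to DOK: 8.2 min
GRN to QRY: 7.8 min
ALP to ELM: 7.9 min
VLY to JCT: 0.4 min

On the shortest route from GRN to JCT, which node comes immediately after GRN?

Enumerating some paths:
GRN–ELM–DOK–JCT: 7.3+2.2+4.9 = 14.4
GRN–QRY–VLY–JCT: 7.8+0.9+0.4 = 9.1
GRN–ELM–VLY–JCT: 7.3+3.7+0.4 = 11.4
GRN–ELM–DOK–VLY–JCT: 7.3+2.2+8.2+0.4 = 18.1
The minimum is 9.1 min via GRN–QRY–VLY–JCT.
So from GRN the first move is to QRY.

QRY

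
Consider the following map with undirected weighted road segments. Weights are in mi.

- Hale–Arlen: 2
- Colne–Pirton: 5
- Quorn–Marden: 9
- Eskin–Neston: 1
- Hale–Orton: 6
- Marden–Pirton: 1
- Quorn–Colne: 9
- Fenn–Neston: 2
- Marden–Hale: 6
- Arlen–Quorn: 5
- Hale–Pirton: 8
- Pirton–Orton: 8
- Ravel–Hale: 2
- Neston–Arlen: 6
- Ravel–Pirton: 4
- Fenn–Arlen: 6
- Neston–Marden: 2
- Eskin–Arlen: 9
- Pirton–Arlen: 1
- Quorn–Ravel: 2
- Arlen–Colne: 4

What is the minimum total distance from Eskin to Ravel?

Settle nodes by increasing distance from Eskin:
Eskin: 0
Neston: 1  (via Eskin)
Fenn: 3  (via Neston)
Marden: 3  (via Neston)
Pirton: 4  (via Marden)
Arlen: 5  (via Pirton)
Hale: 7  (via Arlen)
Ravel: 8  (via Pirton)
Shortest route: Eskin–Neston–Marden–Pirton–Ravel = 8 mi.

8 mi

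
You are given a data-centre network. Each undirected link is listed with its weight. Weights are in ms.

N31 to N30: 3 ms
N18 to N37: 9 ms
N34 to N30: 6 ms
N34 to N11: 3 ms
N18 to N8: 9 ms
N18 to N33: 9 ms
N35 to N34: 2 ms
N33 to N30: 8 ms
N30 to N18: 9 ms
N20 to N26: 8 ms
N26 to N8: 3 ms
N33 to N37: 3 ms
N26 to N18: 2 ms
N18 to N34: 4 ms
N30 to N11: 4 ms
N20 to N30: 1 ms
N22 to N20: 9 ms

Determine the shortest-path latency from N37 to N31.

Shortest distances from N37:
N37: 0
N33: 3  (via N37)
N18: 9  (via N37)
N30: 11  (via N33)
N26: 11  (via N18)
N20: 12  (via N30)
N34: 13  (via N18)
N31: 14  (via N30)
Shortest route: N37 → N33 → N30 → N31 = 14 ms.

14 ms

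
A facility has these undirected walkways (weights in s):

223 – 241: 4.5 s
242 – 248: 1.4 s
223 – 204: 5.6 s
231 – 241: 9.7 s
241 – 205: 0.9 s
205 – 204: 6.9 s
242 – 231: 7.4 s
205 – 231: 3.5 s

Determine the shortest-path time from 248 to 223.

17.7 s

Shortest distances from 248:
248: 0
242: 1.4  (via 248)
231: 8.8  (via 242)
205: 12.3  (via 231)
241: 13.2  (via 205)
223: 17.7  (via 241)
Shortest route: 248 → 242 → 231 → 205 → 241 → 223 = 17.7 s.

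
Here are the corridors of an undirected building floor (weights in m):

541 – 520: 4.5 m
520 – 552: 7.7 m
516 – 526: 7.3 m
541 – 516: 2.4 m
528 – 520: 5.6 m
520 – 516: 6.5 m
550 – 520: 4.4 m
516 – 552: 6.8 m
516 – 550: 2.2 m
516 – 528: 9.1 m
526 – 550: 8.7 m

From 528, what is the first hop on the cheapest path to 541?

520

Candidate routes:
528–520–541: 5.6+4.5 = 10.1
528–516–541: 9.1+2.4 = 11.5
The minimum is 10.1 m via 528–520–541.
So from 528 the first move is to 520.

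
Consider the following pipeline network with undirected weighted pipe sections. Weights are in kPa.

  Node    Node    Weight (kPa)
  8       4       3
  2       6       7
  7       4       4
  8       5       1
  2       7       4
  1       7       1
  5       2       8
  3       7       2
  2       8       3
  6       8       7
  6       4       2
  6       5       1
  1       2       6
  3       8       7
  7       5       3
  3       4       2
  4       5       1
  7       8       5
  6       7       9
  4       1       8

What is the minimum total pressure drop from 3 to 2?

6 kPa

Enumerating some paths:
3 - 4 - 5 - 8 - 2: 2+1+1+3 = 7
3 - 4 - 8 - 2: 2+3+3 = 8
3 - 7 - 2: 2+4 = 6
The minimum is 6 kPa via 3 - 7 - 2.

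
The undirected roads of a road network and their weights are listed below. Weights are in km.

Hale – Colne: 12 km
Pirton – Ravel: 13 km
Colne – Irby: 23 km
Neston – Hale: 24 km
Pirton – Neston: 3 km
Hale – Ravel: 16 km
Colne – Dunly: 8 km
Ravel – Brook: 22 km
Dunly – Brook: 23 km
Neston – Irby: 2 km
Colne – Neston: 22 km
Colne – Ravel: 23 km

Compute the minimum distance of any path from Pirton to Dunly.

33 km

Enumerating some paths:
Pirton → Neston → Colne → Dunly: 3+22+8 = 33
Pirton → Neston → Irby → Colne → Dunly: 3+2+23+8 = 36
The minimum is 33 km via Pirton → Neston → Colne → Dunly.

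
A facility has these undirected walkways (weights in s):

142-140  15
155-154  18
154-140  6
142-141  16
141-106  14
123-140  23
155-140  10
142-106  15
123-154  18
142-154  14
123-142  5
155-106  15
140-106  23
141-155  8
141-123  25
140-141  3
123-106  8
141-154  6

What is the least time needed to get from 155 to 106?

15 s

Shortest distances from 155:
155: 0
141: 8  (via 155)
140: 10  (via 155)
154: 14  (via 141)
106: 15  (via 155)
Shortest route: 155–106 = 15 s.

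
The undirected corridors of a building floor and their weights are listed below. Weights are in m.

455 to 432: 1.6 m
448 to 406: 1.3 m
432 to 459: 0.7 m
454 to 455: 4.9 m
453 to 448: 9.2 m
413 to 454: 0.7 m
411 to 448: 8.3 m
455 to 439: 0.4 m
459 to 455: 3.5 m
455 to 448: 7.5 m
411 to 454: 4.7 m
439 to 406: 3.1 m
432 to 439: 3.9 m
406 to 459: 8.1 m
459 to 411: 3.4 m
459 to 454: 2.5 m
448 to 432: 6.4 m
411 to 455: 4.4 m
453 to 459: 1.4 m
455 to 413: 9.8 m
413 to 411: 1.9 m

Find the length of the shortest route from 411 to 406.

Enumerating some paths:
411 - 455 - 439 - 406: 4.4+0.4+3.1 = 7.9
411 - 459 - 432 - 455 - 439 - 406: 3.4+0.7+1.6+0.4+3.1 = 9.2
Cheapest is 411 - 455 - 439 - 406 at 7.9 m.

7.9 m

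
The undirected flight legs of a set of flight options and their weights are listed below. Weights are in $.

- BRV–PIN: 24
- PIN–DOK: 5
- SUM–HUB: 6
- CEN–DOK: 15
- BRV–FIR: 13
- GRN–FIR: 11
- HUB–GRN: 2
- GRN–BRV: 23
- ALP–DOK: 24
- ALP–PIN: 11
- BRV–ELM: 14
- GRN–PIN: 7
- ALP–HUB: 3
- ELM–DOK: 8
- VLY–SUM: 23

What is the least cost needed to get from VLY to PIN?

Running Dijkstra from VLY:
VLY: 0
SUM: 23  (via VLY)
HUB: 29  (via SUM)
GRN: 31  (via HUB)
ALP: 32  (via HUB)
PIN: 38  (via GRN)
Shortest route: VLY–SUM–HUB–GRN–PIN = $38.

$38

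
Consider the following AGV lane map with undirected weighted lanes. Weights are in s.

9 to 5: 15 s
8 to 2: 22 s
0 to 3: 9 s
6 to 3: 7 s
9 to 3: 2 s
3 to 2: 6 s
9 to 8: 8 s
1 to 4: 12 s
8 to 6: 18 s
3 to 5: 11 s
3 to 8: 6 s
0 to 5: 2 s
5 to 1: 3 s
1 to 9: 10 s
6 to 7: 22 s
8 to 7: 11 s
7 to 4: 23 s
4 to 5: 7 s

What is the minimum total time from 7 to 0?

26 s

Compare a few routes:
7 → 8 → 9 → 3 → 0: 11+8+2+9 = 30
7 → 8 → 3 → 5 → 0: 11+6+11+2 = 30
7 → 8 → 3 → 0: 11+6+9 = 26
The minimum is 26 s via 7 → 8 → 3 → 0.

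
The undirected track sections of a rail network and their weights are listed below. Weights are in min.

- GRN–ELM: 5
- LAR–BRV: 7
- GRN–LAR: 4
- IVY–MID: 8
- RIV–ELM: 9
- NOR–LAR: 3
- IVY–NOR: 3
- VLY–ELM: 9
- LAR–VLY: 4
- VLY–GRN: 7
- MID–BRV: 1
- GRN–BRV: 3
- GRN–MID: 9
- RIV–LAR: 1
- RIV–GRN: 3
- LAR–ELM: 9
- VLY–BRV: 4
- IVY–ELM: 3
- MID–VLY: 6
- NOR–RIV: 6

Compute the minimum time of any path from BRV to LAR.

Settle nodes by increasing distance from BRV:
BRV: 0
MID: 1  (via BRV)
GRN: 3  (via BRV)
VLY: 4  (via BRV)
RIV: 6  (via GRN)
LAR: 7  (via BRV)
Shortest route: BRV → LAR = 7 min.

7 min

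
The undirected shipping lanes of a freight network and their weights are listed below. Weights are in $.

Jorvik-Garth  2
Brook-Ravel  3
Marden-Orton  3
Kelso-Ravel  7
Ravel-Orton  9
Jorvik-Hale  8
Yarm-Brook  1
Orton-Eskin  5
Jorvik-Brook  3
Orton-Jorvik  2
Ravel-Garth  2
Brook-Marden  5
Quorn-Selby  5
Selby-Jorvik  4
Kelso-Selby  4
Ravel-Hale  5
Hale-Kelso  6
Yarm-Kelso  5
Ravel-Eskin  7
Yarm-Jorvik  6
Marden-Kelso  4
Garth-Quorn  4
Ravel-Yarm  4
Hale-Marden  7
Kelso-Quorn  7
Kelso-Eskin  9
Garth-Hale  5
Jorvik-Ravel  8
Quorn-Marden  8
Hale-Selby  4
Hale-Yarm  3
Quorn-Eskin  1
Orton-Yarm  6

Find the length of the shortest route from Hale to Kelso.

Compare a few routes:
Hale–Yarm–Kelso: 3+5 = 8
Hale–Kelso: 6 = 6
Hale–Selby–Kelso: 4+4 = 8
Cheapest is Hale–Kelso at $6.

$6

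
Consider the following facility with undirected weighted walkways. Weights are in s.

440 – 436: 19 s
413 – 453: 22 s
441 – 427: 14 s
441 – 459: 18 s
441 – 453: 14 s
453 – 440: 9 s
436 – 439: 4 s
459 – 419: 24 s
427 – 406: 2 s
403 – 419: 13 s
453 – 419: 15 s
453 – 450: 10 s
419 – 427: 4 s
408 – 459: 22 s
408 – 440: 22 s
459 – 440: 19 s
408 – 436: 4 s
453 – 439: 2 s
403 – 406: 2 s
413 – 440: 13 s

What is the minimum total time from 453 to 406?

21 s

Shortest distances from 453:
453: 0
439: 2  (via 453)
436: 6  (via 439)
440: 9  (via 453)
450: 10  (via 453)
408: 10  (via 436)
441: 14  (via 453)
419: 15  (via 453)
427: 19  (via 419)
406: 21  (via 427)
Shortest route: 453 → 419 → 427 → 406 = 21 s.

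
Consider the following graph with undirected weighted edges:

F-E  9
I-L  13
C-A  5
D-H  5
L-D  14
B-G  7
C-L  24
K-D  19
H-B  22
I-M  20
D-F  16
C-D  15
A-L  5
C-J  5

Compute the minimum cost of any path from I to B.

54

Enumerating some paths:
I - L - A - C - D - H - B: 13+5+5+15+5+22 = 65
I - L - D - H - B: 13+14+5+22 = 54
I - L - C - D - H - B: 13+24+15+5+22 = 79
Cheapest is I - L - D - H - B at 54.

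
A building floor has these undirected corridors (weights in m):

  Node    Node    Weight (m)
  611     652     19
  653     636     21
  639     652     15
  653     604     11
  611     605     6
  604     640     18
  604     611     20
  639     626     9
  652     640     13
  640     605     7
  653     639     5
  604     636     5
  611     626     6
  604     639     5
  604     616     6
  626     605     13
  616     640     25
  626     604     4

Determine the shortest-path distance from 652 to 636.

25 m

Settle nodes by increasing distance from 652:
652: 0
640: 13  (via 652)
639: 15  (via 652)
611: 19  (via 652)
604: 20  (via 639)
653: 20  (via 639)
605: 20  (via 640)
626: 24  (via 639)
636: 25  (via 604)
Shortest route: 652 → 639 → 604 → 636 = 25 m.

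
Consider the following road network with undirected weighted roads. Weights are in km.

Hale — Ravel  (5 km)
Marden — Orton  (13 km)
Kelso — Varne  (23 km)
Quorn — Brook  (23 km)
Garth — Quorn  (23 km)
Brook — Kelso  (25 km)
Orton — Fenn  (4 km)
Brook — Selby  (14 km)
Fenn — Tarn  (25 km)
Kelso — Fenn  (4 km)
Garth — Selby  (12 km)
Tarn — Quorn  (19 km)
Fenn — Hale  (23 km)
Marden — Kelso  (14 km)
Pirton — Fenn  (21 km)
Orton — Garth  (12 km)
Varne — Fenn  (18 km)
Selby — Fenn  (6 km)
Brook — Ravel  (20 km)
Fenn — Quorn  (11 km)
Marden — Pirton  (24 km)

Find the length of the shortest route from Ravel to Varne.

Settle nodes by increasing distance from Ravel:
Ravel: 0
Hale: 5  (via Ravel)
Brook: 20  (via Ravel)
Fenn: 28  (via Hale)
Kelso: 32  (via Fenn)
Orton: 32  (via Fenn)
Selby: 34  (via Brook)
Quorn: 39  (via Fenn)
Garth: 44  (via Orton)
Marden: 45  (via Orton)
Varne: 46  (via Fenn)
Shortest route: Ravel → Hale → Fenn → Varne = 46 km.

46 km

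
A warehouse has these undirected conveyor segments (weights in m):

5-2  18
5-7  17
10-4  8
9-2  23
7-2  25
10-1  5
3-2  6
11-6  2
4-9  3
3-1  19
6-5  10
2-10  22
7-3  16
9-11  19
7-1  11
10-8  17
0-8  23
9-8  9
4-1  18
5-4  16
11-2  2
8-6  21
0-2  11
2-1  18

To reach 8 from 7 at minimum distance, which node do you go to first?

Compare a few routes:
7 → 1 → 10 → 4 → 9 → 8: 11+5+8+3+9 = 36
7 → 1 → 10 → 8: 11+5+17 = 33
7 → 1 → 4 → 9 → 8: 11+18+3+9 = 41
The minimum is 33 m via 7 → 1 → 10 → 8.
So from 7 the first move is to 1.

1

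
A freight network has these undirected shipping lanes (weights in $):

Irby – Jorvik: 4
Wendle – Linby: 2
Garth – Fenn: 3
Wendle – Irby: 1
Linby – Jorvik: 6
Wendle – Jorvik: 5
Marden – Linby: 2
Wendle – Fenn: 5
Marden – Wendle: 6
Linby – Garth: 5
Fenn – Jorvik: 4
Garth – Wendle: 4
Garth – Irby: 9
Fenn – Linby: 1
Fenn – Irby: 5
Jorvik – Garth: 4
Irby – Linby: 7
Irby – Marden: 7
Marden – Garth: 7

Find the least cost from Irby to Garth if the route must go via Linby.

Best Irby to Linby: Irby–Wendle–Linby costing 3
Shortest Linby→Garth: Linby–Fenn–Garth = 4
Total via Linby: 3 + 4 = $7.

$7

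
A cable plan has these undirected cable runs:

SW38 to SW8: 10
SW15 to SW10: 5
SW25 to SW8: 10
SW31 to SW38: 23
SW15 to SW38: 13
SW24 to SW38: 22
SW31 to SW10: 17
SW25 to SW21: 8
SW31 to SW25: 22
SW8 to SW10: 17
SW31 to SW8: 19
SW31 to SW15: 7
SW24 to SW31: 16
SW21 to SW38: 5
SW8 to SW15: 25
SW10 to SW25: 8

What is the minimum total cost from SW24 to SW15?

Enumerating some paths:
SW24 → SW31 → SW15: 16+7 = 23
SW24 → SW38 → SW15: 22+13 = 35
Cheapest is SW24 → SW31 → SW15 at 23.

23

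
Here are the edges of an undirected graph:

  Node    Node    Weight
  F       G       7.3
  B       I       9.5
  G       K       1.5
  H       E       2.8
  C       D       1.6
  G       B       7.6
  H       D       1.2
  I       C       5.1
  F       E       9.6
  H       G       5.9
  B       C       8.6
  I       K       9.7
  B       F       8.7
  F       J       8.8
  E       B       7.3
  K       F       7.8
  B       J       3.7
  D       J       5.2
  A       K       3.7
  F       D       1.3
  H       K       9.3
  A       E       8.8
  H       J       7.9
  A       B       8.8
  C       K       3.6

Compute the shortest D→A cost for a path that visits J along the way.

17.7

Shortest D→J: D–J = 5.2
Shortest J→A: J–B–A = 12.5
Total via J: 5.2 + 12.5 = 17.7.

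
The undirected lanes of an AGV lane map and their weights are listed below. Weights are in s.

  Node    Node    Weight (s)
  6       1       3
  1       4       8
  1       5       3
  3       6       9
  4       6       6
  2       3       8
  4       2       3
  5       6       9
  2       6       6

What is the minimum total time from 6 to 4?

Settle nodes by increasing distance from 6:
6: 0
1: 3  (via 6)
2: 6  (via 6)
4: 6  (via 6)
Shortest route: 6 → 4 = 6 s.

6 s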